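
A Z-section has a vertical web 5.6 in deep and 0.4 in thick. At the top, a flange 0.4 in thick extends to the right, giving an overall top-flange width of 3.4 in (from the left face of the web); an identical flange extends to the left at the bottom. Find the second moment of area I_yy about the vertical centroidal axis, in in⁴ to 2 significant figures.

I_yy ≈ 8.8 in⁴

Decompose the section into non-overlapping parts with the origin at the bottom-left of its bounding rectangle.
Web: 0.4 × 5.6, A = 2.24 in², x = 3.2 in, Ī = 0.02987 in⁴.
Top flange (beyond web): 3 × 0.4, A = 1.2 in², x = 4.9 in, Ī = 0.9 in⁴.
Bottom flange (beyond web): 3 × 0.4, A = 1.2 in², x = 1.5 in, Ī = 0.9 in⁴.
Centroid: x̄ = ΣA·x / ΣA = 3.2 in.
Transfer each piece to the vertical centroidal axis using Ī + A·d² with d = x − 3.2:
  web: d = 0 in → contributes +0.02987 in⁴
  top flange (beyond web): d = 1.7 in → contributes +4.368 in⁴
  bottom flange (beyond web): d = -1.7 in → contributes +4.368 in⁴
Total I = 8.766 in⁴.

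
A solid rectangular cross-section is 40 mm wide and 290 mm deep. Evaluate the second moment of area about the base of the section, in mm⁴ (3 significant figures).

The section: 40 × 290, A = 11 600 mm², y = 145 mm, Ī = 81 296 667 mm⁴.
Transfer it to a horizontal axis along the bottom face using Ī + A·d² with d = y − 0:
  the section: d = 145 mm → contributes +325 186 667 mm⁴
Total I = 325 186 667 mm⁴.

I_base ≈ 3.25 × 10⁸ mm⁴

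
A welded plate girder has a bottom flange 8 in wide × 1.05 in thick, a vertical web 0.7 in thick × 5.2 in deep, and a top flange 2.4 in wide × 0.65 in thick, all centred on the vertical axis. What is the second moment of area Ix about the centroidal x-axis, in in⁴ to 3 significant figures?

Treat the section as a set of non-overlapping primitives; coordinates are from the bounding-box lower-left.
Bottom plate: 8 × 1.05, A = 8.4 in², y = 0.525 in, Ī = 0.77175 in⁴.
Web plate: 0.7 × 5.2, A = 3.64 in², y = 3.65 in, Ī = 8.2021 in⁴.
Top plate: 2.4 × 0.65, A = 1.56 in², y = 6.575 in, Ī = 0.054925 in⁴.
Centroid: ȳ = ΣA·y / ΣA = 2.0554 in.
Transfer each piece to the centroidal x-axis using Ī + A·d² with d = y − 2.0554:
  bottom plate: d = -1.5304 in → contributes +20.445 in⁴
  web plate: d = 1.5946 in → contributes +17.458 in⁴
  top plate: d = 4.5196 in → contributes +31.921 in⁴
Total I = 69.824 in⁴.

Ix ≈ 69.8 in⁴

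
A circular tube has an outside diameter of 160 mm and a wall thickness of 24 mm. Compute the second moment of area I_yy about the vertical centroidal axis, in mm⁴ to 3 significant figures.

Treat the section as a set of non-overlapping primitives; coordinates are from the bounding-box lower-left.
Outer circle: ⌀160, A = 20 106 mm², x = 80 mm, Ī = 32 169 909 mm⁴.
Bore (subtracted): ⌀112, A = 9 852 mm², x = 80 mm, Ī = 7 723 995 mm⁴.
By symmetry the centroid is at mid-width, x̄ = 80 mm.
All pieces are centred on the vertical centroidal axis, so I = ΣĪ (holes subtracted) = 24 445 914 mm⁴.

I_yy ≈ 2.44 × 10⁷ mm⁴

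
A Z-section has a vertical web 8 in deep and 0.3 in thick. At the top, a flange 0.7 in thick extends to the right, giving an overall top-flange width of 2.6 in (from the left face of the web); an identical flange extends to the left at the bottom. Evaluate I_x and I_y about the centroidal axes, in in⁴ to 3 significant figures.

Treat the section as a set of non-overlapping primitives; coordinates are from the bounding-box lower-left.
Web: 0.3 × 8, A = 2.4 in², y = 4 in, Ī = 12.8 in⁴.
Top flange (beyond web): 2.3 × 0.7, A = 1.61 in², y = 7.65 in, Ī = 0.065742 in⁴.
Bottom flange (beyond web): 2.3 × 0.7, A = 1.61 in², y = 0.35 in, Ī = 0.065742 in⁴.
Centroid: ȳ = ΣA·y / ΣA = 4 in.
Transfer each piece to the centroidal x-axis using Ī + A·d² with d = y − 4:
  web: d = 0 in → contributes +12.8 in⁴
  top flange (beyond web): d = 3.65 in → contributes +21.515 in⁴
  bottom flange (beyond web): d = -3.65 in → contributes +21.515 in⁴
Total I = 55.83 in⁴.
For the y-axis: x̄ = 2.45 in.
Repeating about the centroidal y-axis gives I_y = 6.8793 in⁴.

I_x ≈ 55.8 in⁴, I_y ≈ 6.88 in⁴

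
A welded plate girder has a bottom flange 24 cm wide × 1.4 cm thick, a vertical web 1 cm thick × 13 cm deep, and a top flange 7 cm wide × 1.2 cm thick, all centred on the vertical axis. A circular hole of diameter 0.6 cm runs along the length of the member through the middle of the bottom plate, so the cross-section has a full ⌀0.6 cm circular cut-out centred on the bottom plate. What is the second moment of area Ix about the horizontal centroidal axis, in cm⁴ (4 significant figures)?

Split into non-overlapping primitives; take the origin at the lower-left of the bounding box.
Bottom plate: 24 × 1.4, A = 33.6 cm², y = 0.7 cm, Ī = 5.488 cm⁴.
Web plate: 1 × 13, A = 13 cm², y = 7.9 cm, Ī = 183.083 cm⁴.
Top plate: 7 × 1.2, A = 8.4 cm², y = 15 cm, Ī = 1.008 cm⁴.
Hole (subtracted): ⌀0.6, A = 0.282743 cm², y = 0.7 cm, Ī = 0.00636173 cm⁴.
Centroid: ȳ = ΣA·y / ΣA = 4.6059 cm.
Transfer each piece to the horizontal centroidal axis using Ī + A·d² with d = y − 4.6059:
  bottom plate: d = -3.9059 cm → contributes +518.091 cm⁴
  web plate: d = 3.2941 cm → contributes +324.148 cm⁴
  top plate: d = 10.3941 cm → contributes +908.522 cm⁴
  hole: d = -3.9059 cm → contributes −4.3199 cm⁴
Total I = 1746.44 cm⁴.

Ix ≈ 1746 cm⁴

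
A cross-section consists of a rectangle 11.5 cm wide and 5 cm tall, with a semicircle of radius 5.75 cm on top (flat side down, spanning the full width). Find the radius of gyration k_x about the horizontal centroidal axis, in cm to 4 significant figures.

k_x ≈ 2.877 cm

Split into non-overlapping primitives; take the origin at the lower-left of the bounding box.
Rectangular body: 11.5 × 5, A = 57.5 cm², y = 2.5 cm, Ī = 119.792 cm⁴.
Semicircular cap: semicircle r = 5.75, A = 51.9345 cm², y = 7.44038 cm, Ī = 119.979 cm⁴.
Centroid: ȳ = ΣA·y / ΣA = 4.84456 cm.
Transfer each piece to the horizontal centroidal axis using Ī + A·d² with d = y − 4.84456:
  rectangular body: d = -2.34456 cm → contributes +435.867 cm⁴
  semicircular cap: d = 2.59582 cm → contributes +469.926 cm⁴
Total I = 905.793 cm⁴.
Radius of gyration: k = √(I/A) = √(905.793 / 109.434) = 2.87698 cm.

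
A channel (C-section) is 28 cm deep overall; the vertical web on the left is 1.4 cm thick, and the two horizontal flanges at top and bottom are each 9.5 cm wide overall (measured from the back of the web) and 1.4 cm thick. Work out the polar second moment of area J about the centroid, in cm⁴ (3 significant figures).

J ≈ 7030 cm⁴

Split into non-overlapping primitives; take the origin at the lower-left of the bounding box.
Web: 1.4 × 28, A = 39.2 cm², y = 14 cm, Ī = 2561.1 cm⁴.
Top flange (beyond web): 8.1 × 1.4, A = 11.34 cm², y = 27.3 cm, Ī = 1.8522 cm⁴.
Bottom flange (beyond web): 8.1 × 1.4, A = 11.34 cm², y = 0.7 cm, Ī = 1.8522 cm⁴.
By symmetry the centroid is at mid-height, ȳ = 14 cm.
Transfer each piece to the centroidal x-axis using Ī + A·d² with d = y − 14:
  web: d = 0 cm → contributes +2561.1 cm⁴
  top flange (beyond web): d = 13.3 cm → contributes +2007.8 cm⁴
  bottom flange (beyond web): d = -13.3 cm → contributes +2007.8 cm⁴
Total I = 6576.6 cm⁴.
For the y-axis: x̄ = 2.441 cm.
Repeating about the centroidal y-axis gives I_y = 454.57 cm⁴.
Polar second moment: J = I_x + I_y = 7031.2 cm⁴.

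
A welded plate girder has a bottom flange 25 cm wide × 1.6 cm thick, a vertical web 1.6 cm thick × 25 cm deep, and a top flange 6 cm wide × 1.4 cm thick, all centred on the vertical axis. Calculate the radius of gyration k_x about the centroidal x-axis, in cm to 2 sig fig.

Split into non-overlapping primitives; take the origin at the lower-left of the bounding box.
Bottom plate: 25 × 1.6, A = 40 cm², y = 0.8 cm, Ī = 8.533 cm⁴.
Web plate: 1.6 × 25, A = 40 cm², y = 14.1 cm, Ī = 2 083 cm⁴.
Top plate: 6 × 1.4, A = 8.4 cm², y = 27.3 cm, Ī = 1.372 cm⁴.
Centroid: ȳ = ΣA·y / ΣA = 9.336 cm.
Transfer each piece to the centroidal x-axis using Ī + A·d² with d = y − 9.336:
  bottom plate: d = -8.536 cm → contributes +2 923 cm⁴
  web plate: d = 4.764 cm → contributes +2 991 cm⁴
  top plate: d = 17.96 cm → contributes +2 712 cm⁴
Total I = 8 626 cm⁴.
Radius of gyration: k = √(I/A) = √(8 626 / 88.4) = 9.878 cm.

k_x ≈ 9.9 cm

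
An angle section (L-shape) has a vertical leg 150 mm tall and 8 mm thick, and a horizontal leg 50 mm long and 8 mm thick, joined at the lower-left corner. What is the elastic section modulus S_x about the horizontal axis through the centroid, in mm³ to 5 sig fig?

S_x ≈ 3.9490 × 10⁴ mm³

Split into non-overlapping primitives; take the origin at the lower-left of the bounding box.
Vertical leg: 8 × 150, A = 1 200 mm², y = 75 mm, Ī = 2 250 000 mm⁴.
Horizontal leg (remainder): 42 × 8, A = 336 mm², y = 4 mm, Ī = 1 792 mm⁴.
Centroid: ȳ = ΣA·y / ΣA = 59.46875 mm.
Transfer each piece to the horizontal axis through the centroid using Ī + A·d² with d = y − 59.46875:
  vertical leg: d = 15.53125 mm → contributes +2 539 464 mm⁴
  horizontal leg (remainder): d = -55.46875 mm → contributes +1 035 591 mm⁴
Total I = 3 575 055 mm⁴.
Extreme fibre distance c = 90.53125 mm; S = I/c = 39489.73 mm³.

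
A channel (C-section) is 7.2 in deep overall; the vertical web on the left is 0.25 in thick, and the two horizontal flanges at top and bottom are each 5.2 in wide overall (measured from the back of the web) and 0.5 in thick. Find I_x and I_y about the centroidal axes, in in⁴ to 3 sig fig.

Split into non-overlapping primitives; take the origin at the lower-left of the bounding box.
Web: 0.25 × 7.2, A = 1.8 in², y = 3.6 in, Ī = 7.776 in⁴.
Top flange (beyond web): 4.95 × 0.5, A = 2.475 in², y = 6.95 in, Ī = 0.051563 in⁴.
Bottom flange (beyond web): 4.95 × 0.5, A = 2.475 in², y = 0.25 in, Ī = 0.051563 in⁴.
By symmetry the centroid is at mid-height, ȳ = 3.6 in.
Transfer each piece to the centroidal x-axis using Ī + A·d² with d = y − 3.6:
  web: d = 0 in → contributes +7.776 in⁴
  top flange (beyond web): d = 3.35 in → contributes +27.827 in⁴
  bottom flange (beyond web): d = -3.35 in → contributes +27.827 in⁴
Total I = 63.431 in⁴.
For the y-axis: x̄ = 2.0317 in.
Repeating about the centroidal y-axis gives I_y = 19.04 in⁴.

I_x ≈ 63.4 in⁴, I_y ≈ 19.0 in⁴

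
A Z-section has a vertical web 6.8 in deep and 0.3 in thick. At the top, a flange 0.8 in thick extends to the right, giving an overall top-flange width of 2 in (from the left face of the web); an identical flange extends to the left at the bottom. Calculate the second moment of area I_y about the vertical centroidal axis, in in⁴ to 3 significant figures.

Break the section into simple shapes (no overlaps), measuring from the bottom-left corner of the bounding box.
Web: 0.3 × 6.8, A = 2.04 in², x = 1.85 in, Ī = 0.0153 in⁴.
Top flange (beyond web): 1.7 × 0.8, A = 1.36 in², x = 2.85 in, Ī = 0.32753 in⁴.
Bottom flange (beyond web): 1.7 × 0.8, A = 1.36 in², x = 0.85 in, Ī = 0.32753 in⁴.
Centroid: x̄ = ΣA·x / ΣA = 1.85 in.
Transfer each piece to the vertical centroidal axis using Ī + A·d² with d = x − 1.85:
  web: d = 0 in → contributes +0.0153 in⁴
  top flange (beyond web): d = 1 in → contributes +1.6875 in⁴
  bottom flange (beyond web): d = -1 in → contributes +1.6875 in⁴
Total I = 3.3904 in⁴.

I_y ≈ 3.39 in⁴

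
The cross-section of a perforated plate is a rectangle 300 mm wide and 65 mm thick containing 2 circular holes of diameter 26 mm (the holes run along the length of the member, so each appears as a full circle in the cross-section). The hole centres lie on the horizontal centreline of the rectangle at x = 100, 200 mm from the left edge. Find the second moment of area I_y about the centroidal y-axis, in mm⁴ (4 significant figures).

I_y ≈ 1.436 × 10⁸ mm⁴

Decompose the section into non-overlapping parts with the origin at the bottom-left of its bounding rectangle.
Plate: 300 × 65, A = 19 500 mm², x = 150 mm, Ī = 146 250 000 mm⁴.
Hole 1 (subtracted): ⌀26, A = 530.929 mm², x = 100 mm, Ī = 22431.8 mm⁴.
Hole 2 (subtracted): ⌀26, A = 530.929 mm², x = 200 mm, Ī = 22431.8 mm⁴.
By symmetry the centroid is at mid-width, x̄ = 150 mm.
Transfer each piece to the centroidal y-axis using Ī + A·d² with d = x − 150:
  plate: d = 0 mm → contributes +146 250 000 mm⁴
  hole 1: d = -50 mm → contributes −1 349 755 mm⁴
  hole 2: d = 50 mm → contributes −1 349 755 mm⁴
Total I = 143 550 491 mm⁴.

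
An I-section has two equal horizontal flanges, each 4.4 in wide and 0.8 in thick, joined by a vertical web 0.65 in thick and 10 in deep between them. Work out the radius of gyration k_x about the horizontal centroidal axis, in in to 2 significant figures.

k_x ≈ 4.4 in

Treat the section as a set of non-overlapping primitives; coordinates are from the bounding-box lower-left.
Bottom flange: 4.4 × 0.8, A = 3.52 in², y = 0.4 in, Ī = 0.1877 in⁴.
Web: 0.65 × 10, A = 6.5 in², y = 5.8 in, Ī = 54.17 in⁴.
Top flange: 4.4 × 0.8, A = 3.52 in², y = 11.2 in, Ī = 0.1877 in⁴.
By symmetry the centroid is at mid-height, ȳ = 5.8 in.
Transfer each piece to the horizontal centroidal axis using Ī + A·d² with d = y − 5.8:
  bottom flange: d = -5.4 in → contributes +102.8 in⁴
  web: d = 0 in → contributes +54.17 in⁴
  top flange: d = 5.4 in → contributes +102.8 in⁴
Total I = 259.8 in⁴.
Radius of gyration: k = √(I/A) = √(259.8 / 13.54) = 4.381 in.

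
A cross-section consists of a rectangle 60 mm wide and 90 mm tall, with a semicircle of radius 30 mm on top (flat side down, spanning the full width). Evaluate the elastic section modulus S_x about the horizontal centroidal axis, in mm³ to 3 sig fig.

Decompose the section into non-overlapping parts with the origin at the bottom-left of its bounding rectangle.
Rectangular body: 60 × 90, A = 5 400 mm², y = 45 mm, Ī = 3 645 000 mm⁴.
Semicircular cap: semicircle r = 30, A = 1413.7 mm², y = 102.73 mm, Ī = 88 903 mm⁴.
Centroid: ȳ = ΣA·y / ΣA = 56.978 mm.
Transfer each piece to the horizontal centroidal axis using Ī + A·d² with d = y − 56.978:
  rectangular body: d = -11.978 mm → contributes +4 419 800 mm⁴
  semicircular cap: d = 45.754 mm → contributes +3 048 421 mm⁴
Total I = 7 468 221 mm⁴.
Extreme fibre distance c = 63.022 mm; S = I/c = 118 503 mm³.

S_x ≈ 1.19 × 10⁵ mm³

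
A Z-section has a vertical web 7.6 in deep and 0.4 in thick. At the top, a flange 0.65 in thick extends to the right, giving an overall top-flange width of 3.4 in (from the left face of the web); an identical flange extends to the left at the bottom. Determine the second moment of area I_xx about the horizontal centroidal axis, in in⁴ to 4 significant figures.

Break the section into simple shapes (no overlaps), measuring from the bottom-left corner of the bounding box.
Web: 0.4 × 7.6, A = 3.04 in², y = 3.8 in, Ī = 14.6325 in⁴.
Top flange (beyond web): 3 × 0.65, A = 1.95 in², y = 7.275 in, Ī = 0.0686563 in⁴.
Bottom flange (beyond web): 3 × 0.65, A = 1.95 in², y = 0.325 in, Ī = 0.0686563 in⁴.
Centroid: ȳ = ΣA·y / ΣA = 3.8 in.
Transfer each piece to the horizontal centroidal axis using Ī + A·d² with d = y − 3.8:
  web: d = 0 in → contributes +14.6325 in⁴
  top flange (beyond web): d = 3.475 in → contributes +23.6161 in⁴
  bottom flange (beyond web): d = -3.475 in → contributes +23.6161 in⁴
Total I = 61.8648 in⁴.

I_xx ≈ 61.86 in⁴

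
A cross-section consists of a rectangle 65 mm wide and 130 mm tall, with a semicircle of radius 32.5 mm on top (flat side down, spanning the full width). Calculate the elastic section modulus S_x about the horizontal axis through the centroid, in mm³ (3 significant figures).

S_x ≈ 2.44 × 10⁵ mm³

Treat the section as a set of non-overlapping primitives; coordinates are from the bounding-box lower-left.
Rectangular body: 65 × 130, A = 8 450 mm², y = 65 mm, Ī = 11 900 417 mm⁴.
Semicircular cap: semicircle r = 32.5, A = 1659.2 mm², y = 143.79 mm, Ī = 122 452 mm⁴.
Centroid: ȳ = ΣA·y / ΣA = 77.932 mm.
Transfer each piece to the horizontal axis through the centroid using Ī + A·d² with d = y − 77.932:
  rectangular body: d = -12.932 mm → contributes +13 313 541 mm⁴
  semicircular cap: d = 65.862 mm → contributes +7 319 434 mm⁴
Total I = 20 632 975 mm⁴.
Extreme fibre distance c = 84.568 mm; S = I/c = 243 981 mm³.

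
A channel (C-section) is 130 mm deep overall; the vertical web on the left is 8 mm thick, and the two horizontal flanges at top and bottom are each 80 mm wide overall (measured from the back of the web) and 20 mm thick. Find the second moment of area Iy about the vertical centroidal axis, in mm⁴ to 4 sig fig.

Iy ≈ 2.472 × 10⁶ mm⁴

Break the section into simple shapes (no overlaps), measuring from the bottom-left corner of the bounding box.
Web: 8 × 130, A = 1 040 mm², x = 4 mm, Ī = 5546.67 mm⁴.
Top flange (beyond web): 72 × 20, A = 1 440 mm², x = 44 mm, Ī = 622 080 mm⁴.
Bottom flange (beyond web): 72 × 20, A = 1 440 mm², x = 44 mm, Ī = 622 080 mm⁴.
Centroid: x̄ = ΣA·x / ΣA = 33.3878 mm.
Transfer each piece to the vertical centroidal axis using Ī + A·d² with d = x − 33.3878:
  web: d = -29.3878 mm → contributes +903 732 mm⁴
  top flange (beyond web): d = 10.6122 mm → contributes +784 252 mm⁴
  bottom flange (beyond web): d = 10.6122 mm → contributes +784 252 mm⁴
Total I = 2 472 237 mm⁴.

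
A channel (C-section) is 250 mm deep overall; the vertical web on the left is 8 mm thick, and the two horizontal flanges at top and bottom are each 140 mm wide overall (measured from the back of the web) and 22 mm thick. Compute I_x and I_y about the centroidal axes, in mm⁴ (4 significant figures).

I_x ≈ 8.613 × 10⁷ mm⁴, I_y ≈ 1.573 × 10⁷ mm⁴

Treat the section as a set of non-overlapping primitives; coordinates are from the bounding-box lower-left.
Web: 8 × 250, A = 2 000 mm², y = 125 mm, Ī = 10 416 667 mm⁴.
Top flange (beyond web): 132 × 22, A = 2 904 mm², y = 239 mm, Ī = 117 128 mm⁴.
Bottom flange (beyond web): 132 × 22, A = 2 904 mm², y = 11 mm, Ī = 117 128 mm⁴.
By symmetry the centroid is at mid-height, ȳ = 125 mm.
Transfer each piece to the centroidal x-axis using Ī + A·d² with d = y − 125:
  web: d = 0 mm → contributes +10 416 667 mm⁴
  top flange (beyond web): d = 114 mm → contributes +37 857 512 mm⁴
  bottom flange (beyond web): d = -114 mm → contributes +37 857 512 mm⁴
Total I = 86 131 691 mm⁴.
For the y-axis: x̄ = 56.0697 mm.
Repeating about the centroidal y-axis gives I_y = 15 733 637 mm⁴.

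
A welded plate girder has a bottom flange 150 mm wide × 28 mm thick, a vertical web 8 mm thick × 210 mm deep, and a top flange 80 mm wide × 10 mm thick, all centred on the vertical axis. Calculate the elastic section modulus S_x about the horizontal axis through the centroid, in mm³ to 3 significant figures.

Split into non-overlapping primitives; take the origin at the lower-left of the bounding box.
Bottom plate: 150 × 28, A = 4 200 mm², y = 14 mm, Ī = 274 400 mm⁴.
Web plate: 8 × 210, A = 1 680 mm², y = 133 mm, Ī = 6 174 000 mm⁴.
Top plate: 80 × 10, A = 800 mm², y = 243 mm, Ī = 6666.7 mm⁴.
Centroid: ȳ = ΣA·y / ΣA = 71.353 mm.
Transfer each piece to the horizontal axis through the centroid using Ī + A·d² with d = y − 71.353:
  bottom plate: d = -57.353 mm → contributes +14 089 881 mm⁴
  web plate: d = 61.647 mm → contributes +12 558 532 mm⁴
  top plate: d = 171.65 mm → contributes +23 576 740 mm⁴
Total I = 50 225 153 mm⁴.
Extreme fibre distance c = 176.65 mm; S = I/c = 284 325 mm³.

S_x ≈ 2.84 × 10⁵ mm³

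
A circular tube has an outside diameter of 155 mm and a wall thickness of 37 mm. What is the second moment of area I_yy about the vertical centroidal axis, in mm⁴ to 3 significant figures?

I_yy ≈ 2.62 × 10⁷ mm⁴

Treat the section as a set of non-overlapping primitives; coordinates are from the bounding-box lower-left.
Outer circle: ⌀155, A = 18 869 mm², x = 77.5 mm, Ī = 28 333 269 mm⁴.
Bore (subtracted): ⌀81, A = 5 153 mm², x = 77.5 mm, Ī = 2 113 051 mm⁴.
By symmetry the centroid is at mid-width, x̄ = 77.5 mm.
All pieces are centred on the vertical centroidal axis, so I = ΣĪ (holes subtracted) = 26 220 218 mm⁴.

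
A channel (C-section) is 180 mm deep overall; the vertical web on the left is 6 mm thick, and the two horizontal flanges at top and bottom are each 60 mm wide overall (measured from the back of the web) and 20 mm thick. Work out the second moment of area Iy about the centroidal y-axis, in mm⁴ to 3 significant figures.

Treat the section as a set of non-overlapping primitives; coordinates are from the bounding-box lower-left.
Web: 6 × 180, A = 1 080 mm², x = 3 mm, Ī = 3 240 mm⁴.
Top flange (beyond web): 54 × 20, A = 1 080 mm², x = 33 mm, Ī = 262 440 mm⁴.
Bottom flange (beyond web): 54 × 20, A = 1 080 mm², x = 33 mm, Ī = 262 440 mm⁴.
Centroid: x̄ = ΣA·x / ΣA = 23 mm.
Transfer each piece to the centroidal y-axis using Ī + A·d² with d = x − 23:
  web: d = -20 mm → contributes +435 240 mm⁴
  top flange (beyond web): d = 10 mm → contributes +370 440 mm⁴
  bottom flange (beyond web): d = 10 mm → contributes +370 440 mm⁴
Total I = 1 176 120 mm⁴.

Iy ≈ 1.18 × 10⁶ mm⁴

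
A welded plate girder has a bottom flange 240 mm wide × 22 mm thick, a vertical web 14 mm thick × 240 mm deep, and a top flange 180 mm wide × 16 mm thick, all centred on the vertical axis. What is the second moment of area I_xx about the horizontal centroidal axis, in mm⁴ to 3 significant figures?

I_xx ≈ 1.45 × 10⁸ mm⁴

Treat the section as a set of non-overlapping primitives; coordinates are from the bounding-box lower-left.
Bottom plate: 240 × 22, A = 5 280 mm², y = 11 mm, Ī = 212 960 mm⁴.
Web plate: 14 × 240, A = 3 360 mm², y = 142 mm, Ī = 16 128 000 mm⁴.
Top plate: 180 × 16, A = 2 880 mm², y = 270 mm, Ī = 61 440 mm⁴.
Centroid: ȳ = ΣA·y / ΣA = 113.96 mm.
Transfer each piece to the horizontal centroidal axis using Ī + A·d² with d = y − 113.96:
  bottom plate: d = -102.96 mm → contributes +56 183 169 mm⁴
  web plate: d = 28.042 mm → contributes +18 770 086 mm⁴
  top plate: d = 156.04 mm → contributes +70 186 565 mm⁴
Total I = 145 139 820 mm⁴.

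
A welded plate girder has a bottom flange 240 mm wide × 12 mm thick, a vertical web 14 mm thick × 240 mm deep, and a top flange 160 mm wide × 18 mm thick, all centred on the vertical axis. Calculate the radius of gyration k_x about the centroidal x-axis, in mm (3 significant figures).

k_x ≈ 110 mm

Break the section into simple shapes (no overlaps), measuring from the bottom-left corner of the bounding box.
Bottom plate: 240 × 12, A = 2 880 mm², y = 6 mm, Ī = 34 560 mm⁴.
Web plate: 14 × 240, A = 3 360 mm², y = 132 mm, Ī = 16 128 000 mm⁴.
Top plate: 160 × 18, A = 2 880 mm², y = 261 mm, Ī = 77 760 mm⁴.
Centroid: ȳ = ΣA·y / ΣA = 132.95 mm.
Transfer each piece to the centroidal x-axis using Ī + A·d² with d = y − 132.95:
  bottom plate: d = -126.95 mm → contributes +46 447 587 mm⁴
  web plate: d = -0.94737 mm → contributes +16 131 016 mm⁴
  top plate: d = 128.05 mm → contributes +47 302 492 mm⁴
Total I = 109 881 095 mm⁴.
Radius of gyration: k = √(I/A) = √(109 881 095 / 9 120) = 109.77 mm.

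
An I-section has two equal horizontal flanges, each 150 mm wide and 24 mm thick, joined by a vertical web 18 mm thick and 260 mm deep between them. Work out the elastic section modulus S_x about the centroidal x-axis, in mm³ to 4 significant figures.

Treat the section as a set of non-overlapping primitives; coordinates are from the bounding-box lower-left.
Bottom flange: 150 × 24, A = 3 600 mm², y = 12 mm, Ī = 172 800 mm⁴.
Web: 18 × 260, A = 4 680 mm², y = 154 mm, Ī = 26 364 000 mm⁴.
Top flange: 150 × 24, A = 3 600 mm², y = 296 mm, Ī = 172 800 mm⁴.
By symmetry the centroid is at mid-height, ȳ = 154 mm.
Transfer each piece to the centroidal x-axis using Ī + A·d² with d = y − 154:
  bottom flange: d = -142 mm → contributes +72 763 200 mm⁴
  web: d = 0 mm → contributes +26 364 000 mm⁴
  top flange: d = 142 mm → contributes +72 763 200 mm⁴
Total I = 171 890 400 mm⁴.
Extreme fibre distance c = 154 mm; S = I/c = 1 116 171 mm³.

S_x ≈ 1.116 × 10⁶ mm³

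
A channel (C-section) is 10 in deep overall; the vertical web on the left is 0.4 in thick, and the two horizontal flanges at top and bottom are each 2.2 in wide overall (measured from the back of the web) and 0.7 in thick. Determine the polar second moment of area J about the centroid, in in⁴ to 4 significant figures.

Break the section into simple shapes (no overlaps), measuring from the bottom-left corner of the bounding box.
Web: 0.4 × 10, A = 4 in², y = 5 in, Ī = 33.3333 in⁴.
Top flange (beyond web): 1.8 × 0.7, A = 1.26 in², y = 9.65 in, Ī = 0.05145 in⁴.
Bottom flange (beyond web): 1.8 × 0.7, A = 1.26 in², y = 0.35 in, Ī = 0.05145 in⁴.
By symmetry the centroid is at mid-height, ȳ = 5 in.
Transfer each piece to the centroidal x-axis using Ī + A·d² with d = y − 5:
  web: d = 0 in → contributes +33.3333 in⁴
  top flange (beyond web): d = 4.65 in → contributes +27.2958 in⁴
  bottom flange (beyond web): d = -4.65 in → contributes +27.2958 in⁴
Total I = 87.9249 in⁴.
For the y-axis: x̄ = 0.625153 in.
Repeating about the centroidal y-axis gives I_y = 2.60441 in⁴.
Polar second moment: J = I_x + I_y = 90.5293 in⁴.

J ≈ 90.53 in⁴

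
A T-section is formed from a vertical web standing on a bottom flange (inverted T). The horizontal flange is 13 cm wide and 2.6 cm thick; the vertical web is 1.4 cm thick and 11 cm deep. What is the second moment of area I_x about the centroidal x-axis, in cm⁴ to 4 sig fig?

Break the section into simple shapes (no overlaps), measuring from the bottom-left corner of the bounding box.
Flange: 13 × 2.6, A = 33.8 cm², y = 1.3 cm, Ī = 19.0407 cm⁴.
Web: 1.4 × 11, A = 15.4 cm², y = 8.1 cm, Ī = 155.283 cm⁴.
Centroid: ȳ = ΣA·y / ΣA = 3.42846 cm.
Transfer each piece to the centroidal x-axis using Ī + A·d² with d = y − 3.42846:
  flange: d = -2.12846 cm → contributes +172.166 cm⁴
  web: d = 4.67154 cm → contributes +491.363 cm⁴
Total I = 663.528 cm⁴.

I_x ≈ 663.5 cm⁴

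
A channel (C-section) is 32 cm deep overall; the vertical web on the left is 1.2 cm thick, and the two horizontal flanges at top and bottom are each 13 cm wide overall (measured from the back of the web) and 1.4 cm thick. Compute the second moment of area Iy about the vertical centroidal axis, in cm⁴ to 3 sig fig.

Iy ≈ 1140 cm⁴

Decompose the section into non-overlapping parts with the origin at the bottom-left of its bounding rectangle.
Web: 1.2 × 32, A = 38.4 cm², x = 0.6 cm, Ī = 4.608 cm⁴.
Top flange (beyond web): 11.8 × 1.4, A = 16.52 cm², x = 7.1 cm, Ī = 191.69 cm⁴.
Bottom flange (beyond web): 11.8 × 1.4, A = 16.52 cm², x = 7.1 cm, Ī = 191.69 cm⁴.
Centroid: x̄ = ΣA·x / ΣA = 3.6062 cm.
Transfer each piece to the vertical centroidal axis using Ī + A·d² with d = x − 3.6062:
  web: d = -3.0062 cm → contributes +351.63 cm⁴
  top flange (beyond web): d = 3.4938 cm → contributes +393.35 cm⁴
  bottom flange (beyond web): d = 3.4938 cm → contributes +393.35 cm⁴
Total I = 1138.3 cm⁴.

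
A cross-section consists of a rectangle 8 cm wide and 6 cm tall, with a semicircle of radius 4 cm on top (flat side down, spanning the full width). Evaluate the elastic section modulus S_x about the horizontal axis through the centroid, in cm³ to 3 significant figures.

S_x ≈ 99.5 cm³

Break the section into simple shapes (no overlaps), measuring from the bottom-left corner of the bounding box.
Rectangular body: 8 × 6, A = 48 cm², y = 3 cm, Ī = 144 cm⁴.
Semicircular cap: semicircle r = 4, A = 25.133 cm², y = 7.6977 cm, Ī = 28.098 cm⁴.
Centroid: ȳ = ΣA·y / ΣA = 4.6144 cm.
Transfer each piece to the horizontal axis through the centroid using Ī + A·d² with d = y − 4.6144:
  rectangular body: d = -1.6144 cm → contributes +269.1 cm⁴
  semicircular cap: d = 3.0833 cm → contributes +267.02 cm⁴
Total I = 536.12 cm⁴.
Extreme fibre distance c = 5.3856 cm; S = I/c = 99.547 cm³.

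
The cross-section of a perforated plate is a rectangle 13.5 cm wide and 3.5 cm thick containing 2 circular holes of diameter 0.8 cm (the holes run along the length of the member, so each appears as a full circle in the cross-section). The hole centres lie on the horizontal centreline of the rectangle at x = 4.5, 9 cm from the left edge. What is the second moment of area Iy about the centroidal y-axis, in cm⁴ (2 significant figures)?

Split into non-overlapping primitives; take the origin at the lower-left of the bounding box.
Plate: 13.5 × 3.5, A = 47.25 cm², x = 6.75 cm, Ī = 717.6 cm⁴.
Hole 1 (subtracted): ⌀0.8, A = 0.5027 cm², x = 4.5 cm, Ī = 0.02011 cm⁴.
Hole 2 (subtracted): ⌀0.8, A = 0.5027 cm², x = 9 cm, Ī = 0.02011 cm⁴.
By symmetry the centroid is at mid-width, x̄ = 6.75 cm.
Transfer each piece to the centroidal y-axis using Ī + A·d² with d = x − 6.75:
  plate: d = 0 cm → contributes +717.6 cm⁴
  hole 1: d = -2.25 cm → contributes −2.565 cm⁴
  hole 2: d = 2.25 cm → contributes −2.565 cm⁴
Total I = 712.5 cm⁴.

Iy ≈ 710 cm⁴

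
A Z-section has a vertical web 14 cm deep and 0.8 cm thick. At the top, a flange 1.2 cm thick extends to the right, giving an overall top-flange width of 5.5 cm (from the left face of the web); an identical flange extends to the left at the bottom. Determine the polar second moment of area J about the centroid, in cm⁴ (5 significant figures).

Split into non-overlapping primitives; take the origin at the lower-left of the bounding box.
Web: 0.8 × 14, A = 11.2 cm², y = 7 cm, Ī = 182.9333 cm⁴.
Top flange (beyond web): 4.7 × 1.2, A = 5.64 cm², y = 13.4 cm, Ī = 0.6768 cm⁴.
Bottom flange (beyond web): 4.7 × 1.2, A = 5.64 cm², y = 0.6 cm, Ī = 0.6768 cm⁴.
Centroid: ȳ = ΣA·y / ΣA = 7 cm.
Transfer each piece to the centroidal x-axis using Ī + A·d² with d = y − 7:
  web: d = 0 cm → contributes +182.9333 cm⁴
  top flange (beyond web): d = 6.4 cm → contributes +231.6912 cm⁴
  bottom flange (beyond web): d = -6.4 cm → contributes +231.6912 cm⁴
Total I = 646.3157 cm⁴.
For the y-axis: x̄ = 5.1 cm.
Repeating about the centroidal y-axis gives I_y = 106.6669 cm⁴.
Polar second moment: J = I_x + I_y = 752.9827 cm⁴.

J ≈ 752.98 cm⁴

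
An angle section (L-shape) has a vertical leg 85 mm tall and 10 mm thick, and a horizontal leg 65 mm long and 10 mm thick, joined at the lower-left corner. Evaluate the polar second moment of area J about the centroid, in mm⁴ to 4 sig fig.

Split into non-overlapping primitives; take the origin at the lower-left of the bounding box.
Vertical leg: 10 × 85, A = 850 mm², y = 42.5 mm, Ī = 511 771 mm⁴.
Horizontal leg (remainder): 55 × 10, A = 550 mm², y = 5 mm, Ī = 4583.33 mm⁴.
Centroid: ȳ = ΣA·y / ΣA = 27.7679 mm.
Transfer each piece to the centroidal x-axis using Ī + A·d² with d = y − 27.7679:
  vertical leg: d = 14.7321 mm → contributes +696 251 mm⁴
  horizontal leg (remainder): d = -22.7679 mm → contributes +289 690 mm⁴
Total I = 985 941 mm⁴.
For the y-axis: x̄ = 17.7679 mm.
Repeating about the centroidal y-axis gives I_y = 498 441 mm⁴.
Polar second moment: J = I_x + I_y = 1 484 382 mm⁴.

J ≈ 1.484 × 10⁶ mm⁴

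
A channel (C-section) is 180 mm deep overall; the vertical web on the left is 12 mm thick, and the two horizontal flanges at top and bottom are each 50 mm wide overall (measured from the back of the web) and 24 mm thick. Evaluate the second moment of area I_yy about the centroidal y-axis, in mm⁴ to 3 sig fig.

Break the section into simple shapes (no overlaps), measuring from the bottom-left corner of the bounding box.
Web: 12 × 180, A = 2 160 mm², x = 6 mm, Ī = 25 920 mm⁴.
Top flange (beyond web): 38 × 24, A = 912 mm², x = 31 mm, Ī = 109 744 mm⁴.
Bottom flange (beyond web): 38 × 24, A = 912 mm², x = 31 mm, Ī = 109 744 mm⁴.
Centroid: x̄ = ΣA·x / ΣA = 17.446 mm.
Transfer each piece to the centroidal y-axis using Ī + A·d² with d = x − 17.446:
  web: d = -11.446 mm → contributes +308 893 mm⁴
  top flange (beyond web): d = 13.554 mm → contributes +277 294 mm⁴
  bottom flange (beyond web): d = 13.554 mm → contributes +277 294 mm⁴
Total I = 863 480 mm⁴.

I_yy ≈ 8.63 × 10⁵ mm⁴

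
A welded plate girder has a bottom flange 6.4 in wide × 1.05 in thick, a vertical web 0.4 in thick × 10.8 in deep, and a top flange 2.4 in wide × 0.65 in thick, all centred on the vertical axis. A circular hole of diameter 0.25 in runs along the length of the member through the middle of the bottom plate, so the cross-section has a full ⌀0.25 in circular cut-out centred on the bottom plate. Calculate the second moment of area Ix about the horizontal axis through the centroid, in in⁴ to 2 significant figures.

Treat the section as a set of non-overlapping primitives; coordinates are from the bounding-box lower-left.
Bottom plate: 6.4 × 1.05, A = 6.72 in², y = 0.525 in, Ī = 0.6174 in⁴.
Web plate: 0.4 × 10.8, A = 4.32 in², y = 6.45 in, Ī = 41.99 in⁴.
Top plate: 2.4 × 0.65, A = 1.56 in², y = 12.18 in, Ī = 0.05493 in⁴.
Hole (subtracted): ⌀0.25, A = 0.04909 in², y = 0.525 in, Ī = 0.0001917 in⁴.
Centroid: ȳ = ΣA·y / ΣA = 4.012 in.
Transfer each piece to the horizontal axis through the centroid using Ī + A·d² with d = y − 4.012:
  bottom plate: d = -3.487 in → contributes +82.35 in⁴
  web plate: d = 2.438 in → contributes +67.66 in⁴
  top plate: d = 8.163 in → contributes +104 in⁴
  hole: d = -3.487 in → contributes −0.5972 in⁴
Total I = 253.4 in⁴.

Ix ≈ 250 in⁴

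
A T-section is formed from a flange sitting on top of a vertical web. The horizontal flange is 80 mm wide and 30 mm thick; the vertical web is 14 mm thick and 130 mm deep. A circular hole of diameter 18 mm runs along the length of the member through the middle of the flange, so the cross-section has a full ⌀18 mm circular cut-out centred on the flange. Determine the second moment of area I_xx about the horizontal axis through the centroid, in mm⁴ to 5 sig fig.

I_xx ≈ 9.0401 × 10⁶ mm⁴

Treat the section as a set of non-overlapping primitives; coordinates are from the bounding-box lower-left.
Flange: 80 × 30, A = 2 400 mm², y = 145 mm, Ī = 180 000 mm⁴.
Web: 14 × 130, A = 1 820 mm², y = 65 mm, Ī = 2 563 167 mm⁴.
Hole (subtracted): ⌀18, A = 254.469 mm², y = 145 mm, Ī = 5152.997 mm⁴.
Centroid: ȳ = ΣA·y / ΣA = 108.2836 mm.
Transfer each piece to the horizontal axis through the centroid using Ī + A·d² with d = y − 108.2836:
  flange: d = 36.71639 mm → contributes +3 415 425 mm⁴
  web: d = -43.28361 mm → contributes +5 972 883 mm⁴
  hole: d = 36.71639 mm → contributes −348 201 mm⁴
Total I = 9 040 107 mm⁴.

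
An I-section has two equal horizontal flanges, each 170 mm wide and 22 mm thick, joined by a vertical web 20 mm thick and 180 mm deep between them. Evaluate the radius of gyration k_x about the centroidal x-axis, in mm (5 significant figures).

Break the section into simple shapes (no overlaps), measuring from the bottom-left corner of the bounding box.
Bottom flange: 170 × 22, A = 3 740 mm², y = 11 mm, Ī = 150846.7 mm⁴.
Web: 20 × 180, A = 3 600 mm², y = 112 mm, Ī = 9 720 000 mm⁴.
Top flange: 170 × 22, A = 3 740 mm², y = 213 mm, Ī = 150846.7 mm⁴.
By symmetry the centroid is at mid-height, ȳ = 112 mm.
Transfer each piece to the centroidal x-axis using Ī + A·d² with d = y − 112:
  bottom flange: d = -101 mm → contributes +38 302 587 mm⁴
  web: d = 0 mm → contributes +9 720 000 mm⁴
  top flange: d = 101 mm → contributes +38 302 587 mm⁴
Total I = 86 325 173 mm⁴.
Radius of gyration: k = √(I/A) = √(86 325 173 / 11 080) = 88.2671 mm.

k_x ≈ 88.267 mm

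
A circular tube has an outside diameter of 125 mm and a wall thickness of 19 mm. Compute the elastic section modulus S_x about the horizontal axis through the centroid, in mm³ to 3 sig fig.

Treat the section as a set of non-overlapping primitives; coordinates are from the bounding-box lower-left.
Outer circle: ⌀125, A = 12 272 mm², y = 62.5 mm, Ī = 11 984 225 mm⁴.
Bore (subtracted): ⌀87, A = 5944.7 mm², y = 62.5 mm, Ī = 2 812 205 mm⁴.
By symmetry the centroid is at mid-height, ȳ = 62.5 mm.
All pieces are centred on the horizontal axis through the centroid, so I = ΣĪ (holes subtracted) = 9 172 020 mm⁴.
Extreme fibre distance c = 62.5 mm; S = I/c = 146 752 mm³.

S_x ≈ 1.47 × 10⁵ mm³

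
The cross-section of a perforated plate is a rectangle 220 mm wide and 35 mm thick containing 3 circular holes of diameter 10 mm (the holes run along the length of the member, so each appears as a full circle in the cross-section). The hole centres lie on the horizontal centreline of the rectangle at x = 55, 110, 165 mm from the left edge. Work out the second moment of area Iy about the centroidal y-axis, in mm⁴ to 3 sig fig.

Iy ≈ 3.06 × 10⁷ mm⁴

Decompose the section into non-overlapping parts with the origin at the bottom-left of its bounding rectangle.
Plate: 220 × 35, A = 7 700 mm², x = 110 mm, Ī = 31 056 667 mm⁴.
Hole 1 (subtracted): ⌀10, A = 78.54 mm², x = 55 mm, Ī = 490.87 mm⁴.
Hole 2 (subtracted): ⌀10, A = 78.54 mm², x = 110 mm, Ī = 490.87 mm⁴.
Hole 3 (subtracted): ⌀10, A = 78.54 mm², x = 165 mm, Ī = 490.87 mm⁴.
By symmetry the centroid is at mid-width, x̄ = 110 mm.
Transfer each piece to the centroidal y-axis using Ī + A·d² with d = x − 110:
  plate: d = 0 mm → contributes +31 056 667 mm⁴
  hole 1: d = -55 mm → contributes −238 074 mm⁴
  hole 2: d = 0 mm → contributes −490.87 mm⁴
  hole 3: d = 55 mm → contributes −238 074 mm⁴
Total I = 30 580 028 mm⁴.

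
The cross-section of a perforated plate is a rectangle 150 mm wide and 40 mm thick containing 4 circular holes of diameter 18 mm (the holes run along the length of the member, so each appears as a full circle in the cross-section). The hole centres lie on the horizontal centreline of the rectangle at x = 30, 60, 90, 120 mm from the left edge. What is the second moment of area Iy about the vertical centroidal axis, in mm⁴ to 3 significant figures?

Iy ≈ 1.01 × 10⁷ mm⁴

Break the section into simple shapes (no overlaps), measuring from the bottom-left corner of the bounding box.
Plate: 150 × 40, A = 6 000 mm², x = 75 mm, Ī = 11 250 000 mm⁴.
Hole 1 (subtracted): ⌀18, A = 254.47 mm², x = 30 mm, Ī = 5 153 mm⁴.
Hole 2 (subtracted): ⌀18, A = 254.47 mm², x = 60 mm, Ī = 5 153 mm⁴.
Hole 3 (subtracted): ⌀18, A = 254.47 mm², x = 90 mm, Ī = 5 153 mm⁴.
Hole 4 (subtracted): ⌀18, A = 254.47 mm², x = 120 mm, Ī = 5 153 mm⁴.
By symmetry the centroid is at mid-width, x̄ = 75 mm.
Transfer each piece to the vertical centroidal axis using Ī + A·d² with d = x − 75:
  plate: d = 0 mm → contributes +11 250 000 mm⁴
  hole 1: d = -45 mm → contributes −520 453 mm⁴
  hole 2: d = -15 mm → contributes −62 409 mm⁴
  hole 3: d = 15 mm → contributes −62 409 mm⁴
  hole 4: d = 45 mm → contributes −520 453 mm⁴
Total I = 10 084 277 mm⁴.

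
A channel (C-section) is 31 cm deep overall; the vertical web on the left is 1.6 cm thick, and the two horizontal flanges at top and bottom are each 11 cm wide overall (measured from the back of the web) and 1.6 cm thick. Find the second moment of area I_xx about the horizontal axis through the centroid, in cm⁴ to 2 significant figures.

I_xx ≈ 1.0 × 10⁴ cm⁴

Break the section into simple shapes (no overlaps), measuring from the bottom-left corner of the bounding box.
Web: 1.6 × 31, A = 49.6 cm², y = 15.5 cm, Ī = 3 972 cm⁴.
Top flange (beyond web): 9.4 × 1.6, A = 15.04 cm², y = 30.2 cm, Ī = 3.209 cm⁴.
Bottom flange (beyond web): 9.4 × 1.6, A = 15.04 cm², y = 0.8 cm, Ī = 3.209 cm⁴.
By symmetry the centroid is at mid-height, ȳ = 15.5 cm.
Transfer each piece to the horizontal axis through the centroid using Ī + A·d² with d = y − 15.5:
  web: d = 0 cm → contributes +3 972 cm⁴
  top flange (beyond web): d = 14.7 cm → contributes +3 253 cm⁴
  bottom flange (beyond web): d = -14.7 cm → contributes +3 253 cm⁴
Total I = 10 479 cm⁴.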